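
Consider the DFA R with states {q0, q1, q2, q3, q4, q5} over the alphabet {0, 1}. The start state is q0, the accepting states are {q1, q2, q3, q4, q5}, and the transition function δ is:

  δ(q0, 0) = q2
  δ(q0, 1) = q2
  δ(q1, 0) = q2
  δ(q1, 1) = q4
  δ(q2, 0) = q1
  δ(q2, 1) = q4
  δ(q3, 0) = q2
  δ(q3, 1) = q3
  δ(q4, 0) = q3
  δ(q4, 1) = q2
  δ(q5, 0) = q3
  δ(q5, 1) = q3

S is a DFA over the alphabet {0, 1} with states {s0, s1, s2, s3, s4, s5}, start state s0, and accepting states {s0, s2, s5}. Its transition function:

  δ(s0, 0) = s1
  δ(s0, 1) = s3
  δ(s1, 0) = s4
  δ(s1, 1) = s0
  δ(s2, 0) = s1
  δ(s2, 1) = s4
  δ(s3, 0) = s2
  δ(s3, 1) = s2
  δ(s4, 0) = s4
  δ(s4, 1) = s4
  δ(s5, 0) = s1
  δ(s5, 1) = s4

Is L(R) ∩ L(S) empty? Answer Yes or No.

No

The string 01 is accepted by both R and S.
Hence L(R) ∩ L(S) ≠ ∅.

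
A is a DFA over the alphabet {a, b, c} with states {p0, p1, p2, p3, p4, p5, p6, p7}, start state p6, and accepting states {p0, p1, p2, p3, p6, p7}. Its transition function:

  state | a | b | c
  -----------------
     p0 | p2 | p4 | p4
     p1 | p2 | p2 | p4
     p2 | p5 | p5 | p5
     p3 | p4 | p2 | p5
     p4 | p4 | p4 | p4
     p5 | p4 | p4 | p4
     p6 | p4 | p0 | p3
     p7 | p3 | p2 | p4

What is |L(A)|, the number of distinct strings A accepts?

The useful subgraph on states {p0, p2, p3, p6} is acyclic, so L(A) is finite; the longest accepting path visits 3 useful states, giving maximum string length 2.
Counting accepting paths from p6 by length: 1 of length 0, 2 of length 1, 2 of length 2. Total 5.

5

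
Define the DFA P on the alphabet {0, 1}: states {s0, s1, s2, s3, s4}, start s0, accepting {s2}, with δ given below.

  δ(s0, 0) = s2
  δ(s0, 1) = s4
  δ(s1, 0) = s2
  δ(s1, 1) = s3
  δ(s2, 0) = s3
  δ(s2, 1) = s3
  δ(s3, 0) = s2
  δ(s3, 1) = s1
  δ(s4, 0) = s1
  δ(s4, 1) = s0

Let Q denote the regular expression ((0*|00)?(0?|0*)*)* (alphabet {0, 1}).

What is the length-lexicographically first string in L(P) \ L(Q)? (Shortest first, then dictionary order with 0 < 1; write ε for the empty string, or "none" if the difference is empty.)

The string 010 is accepted by P but not by Q.
No shorter string lies in the difference, and 010 is the lexicographically first length-3 string in L(P) \ L(Q).

010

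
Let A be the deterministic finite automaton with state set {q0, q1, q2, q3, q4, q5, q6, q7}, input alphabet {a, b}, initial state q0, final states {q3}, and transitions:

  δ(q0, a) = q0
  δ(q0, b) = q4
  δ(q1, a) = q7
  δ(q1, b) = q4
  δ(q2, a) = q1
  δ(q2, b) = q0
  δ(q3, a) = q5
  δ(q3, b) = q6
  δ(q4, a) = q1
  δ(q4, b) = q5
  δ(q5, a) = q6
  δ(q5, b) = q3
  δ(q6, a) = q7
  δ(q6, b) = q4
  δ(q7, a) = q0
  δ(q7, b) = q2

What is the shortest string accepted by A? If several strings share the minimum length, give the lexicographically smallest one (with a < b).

bbb

A breadth-first search from q0 reaches an accepting state first via the path q0 → q4 → q5 → q3 on input bbb.
No string of length < 3 is accepted (BFS exhausts all shorter strings without reaching an accepting state), and bbb is the lexicographically least accepting string of length 3.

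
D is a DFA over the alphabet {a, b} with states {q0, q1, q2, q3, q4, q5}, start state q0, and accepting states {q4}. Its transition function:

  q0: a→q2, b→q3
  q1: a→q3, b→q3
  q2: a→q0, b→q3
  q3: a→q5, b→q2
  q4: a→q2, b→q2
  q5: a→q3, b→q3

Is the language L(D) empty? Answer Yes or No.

The states reachable from the start state are {q0, q2, q3, q5}.
None of the accepting states {q4} is reachable, so no string is accepted and L(D) = ∅.

Yes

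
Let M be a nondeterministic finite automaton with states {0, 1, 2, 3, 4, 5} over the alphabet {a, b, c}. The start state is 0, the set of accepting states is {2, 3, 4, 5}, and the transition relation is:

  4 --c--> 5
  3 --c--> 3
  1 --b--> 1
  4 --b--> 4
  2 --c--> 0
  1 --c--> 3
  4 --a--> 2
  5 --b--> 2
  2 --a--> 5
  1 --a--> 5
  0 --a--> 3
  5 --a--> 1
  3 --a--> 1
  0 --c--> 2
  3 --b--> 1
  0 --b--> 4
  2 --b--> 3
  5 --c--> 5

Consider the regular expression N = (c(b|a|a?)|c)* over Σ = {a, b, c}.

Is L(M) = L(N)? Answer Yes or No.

No

The string a is accepted by M but rejected by N.
So L(M) ≠ L(N).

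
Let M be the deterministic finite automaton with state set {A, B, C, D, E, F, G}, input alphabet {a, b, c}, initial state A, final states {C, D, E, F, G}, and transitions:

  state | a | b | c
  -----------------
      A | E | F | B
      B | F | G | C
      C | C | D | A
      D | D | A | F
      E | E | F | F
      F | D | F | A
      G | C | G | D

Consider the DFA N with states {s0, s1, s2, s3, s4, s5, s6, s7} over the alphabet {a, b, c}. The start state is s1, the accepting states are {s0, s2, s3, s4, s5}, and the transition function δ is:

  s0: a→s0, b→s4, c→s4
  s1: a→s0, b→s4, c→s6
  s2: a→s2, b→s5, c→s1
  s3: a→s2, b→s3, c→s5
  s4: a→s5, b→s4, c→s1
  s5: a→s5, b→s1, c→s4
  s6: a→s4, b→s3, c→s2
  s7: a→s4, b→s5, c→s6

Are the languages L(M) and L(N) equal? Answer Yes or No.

Yes

Exploring the product automaton M × N from the start pair (A, s1), following both machines on each input symbol, reaches 7 state pairs: (A, s1), (E, s0), (F, s4), (B, s6), (D, s5), (G, s3), (C, s2).
M accepts in {C, D, E, F, G} and N accepts in {s0, s2, s3, s4, s5}. In every reachable pair the two components are either both accepting — (E, s0), (F, s4), (D, s5), (G, s3), (C, s2) — or both non-accepting, so no string is accepted by exactly one of the machines: L(M) \ L(N) and L(N) \ L(M) are both empty.
Hence every string is accepted by M iff it is accepted by N, and the two languages coincide.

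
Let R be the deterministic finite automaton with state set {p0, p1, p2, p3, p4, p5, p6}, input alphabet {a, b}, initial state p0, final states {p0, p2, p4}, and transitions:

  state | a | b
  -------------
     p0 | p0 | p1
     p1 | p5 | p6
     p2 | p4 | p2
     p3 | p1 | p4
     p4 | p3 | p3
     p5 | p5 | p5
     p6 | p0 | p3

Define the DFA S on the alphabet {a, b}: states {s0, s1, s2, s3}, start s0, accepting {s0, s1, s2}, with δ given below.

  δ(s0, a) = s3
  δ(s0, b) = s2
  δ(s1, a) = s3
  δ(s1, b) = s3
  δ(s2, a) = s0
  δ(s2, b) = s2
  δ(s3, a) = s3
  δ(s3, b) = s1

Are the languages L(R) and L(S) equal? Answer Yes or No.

The string a is accepted by R but rejected by S.
So L(R) ≠ L(S).

No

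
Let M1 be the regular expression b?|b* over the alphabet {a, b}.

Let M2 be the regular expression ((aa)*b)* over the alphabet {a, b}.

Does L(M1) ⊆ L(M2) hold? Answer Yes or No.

Yes

Converting the expression M1 to a DFA (subset construction, then merging equivalent states) gives the minimal DFA with states {r0, r1}, start state r0, accepting states {r0} and transitions r0: a→r1, b→r0; r1: a→r1, b→r1.
Converting the expression M2 to a DFA (subset construction, then merging equivalent states) gives the minimal DFA with states {t0, t1, t2, t3}, start state t0, accepting states {t0} and transitions t0: a→t1, b→t0; t1: a→t2, b→t3; t2: a→t1, b→t0; t3: a→t3, b→t3.
Exploring the product automaton M1 × M2 from the start pair (r0, t0), following both machines on each input symbol, reaches 5 state pairs: (r0, t0), (r1, t1), (r1, t2), (r1, t3), (r1, t0).
M1 accepts in {r0} and M2 accepts in {t0}. The reachable pairs whose M1-component is accepting are (r0, t0); in each of them the M2-component is accepting too, so the product for L(M1) \ L(M2) (M1-component accepting, M2-component rejecting) has no reachable accepting pair and the difference is empty.
Hence every string in L(M1) is also in L(M2).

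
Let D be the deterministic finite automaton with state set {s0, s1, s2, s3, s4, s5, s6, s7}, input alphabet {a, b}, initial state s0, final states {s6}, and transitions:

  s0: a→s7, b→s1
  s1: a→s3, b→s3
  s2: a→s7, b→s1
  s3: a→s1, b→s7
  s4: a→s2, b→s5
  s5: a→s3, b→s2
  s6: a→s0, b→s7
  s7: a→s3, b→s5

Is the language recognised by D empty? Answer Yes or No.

The states reachable from the start state are {s0, s1, s2, s3, s5, s7}.
None of the accepting states {s6} is reachable, so no string is accepted and L(D) = ∅.

Yes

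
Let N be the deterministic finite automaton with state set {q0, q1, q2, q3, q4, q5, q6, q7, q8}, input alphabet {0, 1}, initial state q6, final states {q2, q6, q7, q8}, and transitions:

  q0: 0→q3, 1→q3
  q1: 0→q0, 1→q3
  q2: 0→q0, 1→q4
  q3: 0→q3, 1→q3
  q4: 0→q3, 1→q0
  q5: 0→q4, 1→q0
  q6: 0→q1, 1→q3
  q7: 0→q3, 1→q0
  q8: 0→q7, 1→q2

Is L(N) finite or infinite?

The useful states (reachable from q6 and able to reach an accepting state) are {q6}.
Restricted to these states the transition graph has no cycle, so every accepting path has bounded length and L is finite.

finite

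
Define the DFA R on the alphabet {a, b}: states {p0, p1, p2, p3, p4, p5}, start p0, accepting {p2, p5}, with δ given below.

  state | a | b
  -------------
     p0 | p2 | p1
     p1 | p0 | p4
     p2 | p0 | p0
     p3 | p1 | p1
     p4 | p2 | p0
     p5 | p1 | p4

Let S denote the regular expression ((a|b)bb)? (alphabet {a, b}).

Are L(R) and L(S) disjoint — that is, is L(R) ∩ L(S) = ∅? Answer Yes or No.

Converting the expression S to a DFA (subset construction, then merging equivalent states) gives the minimal DFA with states {s0, s1, s2, s3, s4}, start state s0, accepting states {s0, s4} and transitions s0: a→s1, b→s1; s1: a→s2, b→s3; s2: a→s2, b→s2; s3: a→s2, b→s4; s4: a→s2, b→s2.
Exploring the product automaton R × S from the start pair (p0, s0), following both machines on each input symbol, reaches 11 state pairs: (p0, s0), (p2, s1), (p1, s1), (p0, s2), (p0, s3), (p4, s3), (p2, s2), (p1, s2), (p1, s4), (p0, s4), (p4, s2).
R accepts in {p2, p5} and S accepts in {s0, s4}; no reachable pair has both components accepting, so no string drives both machines to acceptance simultaneously and L(R) ∩ L(S) = ∅.
So no string is accepted by both, and the intersection is empty.

Yes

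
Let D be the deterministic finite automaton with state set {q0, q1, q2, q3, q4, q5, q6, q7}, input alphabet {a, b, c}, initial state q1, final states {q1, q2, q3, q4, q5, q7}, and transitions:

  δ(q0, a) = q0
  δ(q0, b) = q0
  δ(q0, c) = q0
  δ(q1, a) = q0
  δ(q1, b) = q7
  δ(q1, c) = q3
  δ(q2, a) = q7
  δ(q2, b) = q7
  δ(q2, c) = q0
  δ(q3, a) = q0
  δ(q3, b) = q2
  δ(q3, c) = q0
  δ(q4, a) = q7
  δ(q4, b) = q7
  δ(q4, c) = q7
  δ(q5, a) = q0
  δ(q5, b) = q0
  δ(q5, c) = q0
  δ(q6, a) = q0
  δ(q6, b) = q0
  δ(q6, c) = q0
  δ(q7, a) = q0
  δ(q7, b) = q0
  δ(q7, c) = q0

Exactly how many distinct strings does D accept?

The useful subgraph on states {q1, q2, q3, q7} is acyclic, so L(D) is finite; the longest accepting path visits 4 useful states, giving maximum string length 3.
Counting accepting paths from q1 by length: 1 of length 0, 2 of length 1, 1 of length 2, 2 of length 3. Total 6.

6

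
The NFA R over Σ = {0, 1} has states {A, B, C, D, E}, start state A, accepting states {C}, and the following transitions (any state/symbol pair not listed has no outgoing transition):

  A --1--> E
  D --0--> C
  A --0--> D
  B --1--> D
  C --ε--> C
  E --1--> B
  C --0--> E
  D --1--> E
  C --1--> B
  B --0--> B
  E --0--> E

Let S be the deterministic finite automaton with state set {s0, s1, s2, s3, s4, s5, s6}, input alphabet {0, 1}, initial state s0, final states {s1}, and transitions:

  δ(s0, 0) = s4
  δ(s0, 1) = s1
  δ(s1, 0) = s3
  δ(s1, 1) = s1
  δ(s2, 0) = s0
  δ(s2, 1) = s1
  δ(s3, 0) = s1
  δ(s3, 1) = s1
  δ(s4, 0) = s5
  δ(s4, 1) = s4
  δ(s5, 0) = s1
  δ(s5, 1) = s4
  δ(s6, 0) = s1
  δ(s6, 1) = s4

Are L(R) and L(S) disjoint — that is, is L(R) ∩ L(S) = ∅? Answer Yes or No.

Yes

Exploring the product automaton R × S from the start pair (A, s0), following both machines on each input symbol, reaches 13 state pairs: (A, s0), (D, s4), (E, s1), (C, s5), (E, s4), (E, s3), (B, s1), (B, s4), (E, s5), (B, s3), (D, s1), (B, s5), (C, s3).
R accepts in {C} and S accepts in {s1}; no reachable pair has both components accepting, so no string drives both machines to acceptance simultaneously and L(R) ∩ L(S) = ∅.
So no string is accepted by both, and the intersection is empty.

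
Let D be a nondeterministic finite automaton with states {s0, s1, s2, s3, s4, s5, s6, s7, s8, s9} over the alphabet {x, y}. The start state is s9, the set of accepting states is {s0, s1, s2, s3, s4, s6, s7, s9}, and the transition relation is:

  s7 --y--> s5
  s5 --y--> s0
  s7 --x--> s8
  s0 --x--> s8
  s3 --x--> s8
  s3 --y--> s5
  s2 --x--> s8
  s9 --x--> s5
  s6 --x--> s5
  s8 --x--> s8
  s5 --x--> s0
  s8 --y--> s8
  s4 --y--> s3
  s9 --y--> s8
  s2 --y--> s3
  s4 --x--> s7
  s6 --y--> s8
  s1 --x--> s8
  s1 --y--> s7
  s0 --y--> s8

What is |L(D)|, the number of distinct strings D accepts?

3

The useful subgraph on states {s0, s5, s9} is acyclic, so L(D) is finite; the longest accepting path visits 3 useful states, giving maximum string length 2.
Counting accepting paths from s9 by length: 1 of length 0, 2 of length 2. Total 3.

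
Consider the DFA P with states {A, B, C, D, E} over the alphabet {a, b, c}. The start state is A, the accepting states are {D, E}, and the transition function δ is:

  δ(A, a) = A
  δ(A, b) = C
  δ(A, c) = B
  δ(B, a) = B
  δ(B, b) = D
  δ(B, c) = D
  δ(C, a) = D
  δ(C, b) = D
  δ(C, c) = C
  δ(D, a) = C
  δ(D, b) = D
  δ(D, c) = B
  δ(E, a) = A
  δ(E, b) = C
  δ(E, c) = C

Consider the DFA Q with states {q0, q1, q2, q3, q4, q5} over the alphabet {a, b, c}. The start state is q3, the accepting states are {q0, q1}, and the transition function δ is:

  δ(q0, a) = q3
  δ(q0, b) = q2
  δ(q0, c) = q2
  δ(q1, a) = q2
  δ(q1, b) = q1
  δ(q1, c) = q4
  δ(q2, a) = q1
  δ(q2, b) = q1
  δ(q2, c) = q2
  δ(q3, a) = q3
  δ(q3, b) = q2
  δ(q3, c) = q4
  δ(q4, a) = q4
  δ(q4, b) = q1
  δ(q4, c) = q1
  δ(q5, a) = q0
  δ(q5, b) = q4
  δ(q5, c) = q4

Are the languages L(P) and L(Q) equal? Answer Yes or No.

Yes

Exploring the product automaton P × Q from the start pair (A, q3), following both machines on each input symbol, reaches 4 state pairs: (A, q3), (C, q2), (B, q4), (D, q1).
P accepts in {D, E} and Q accepts in {q0, q1}. In every reachable pair the two components are either both accepting — (D, q1) — or both non-accepting, so no string is accepted by exactly one of the machines: L(P) \ L(Q) and L(Q) \ L(P) are both empty.
Hence every string is accepted by P iff it is accepted by Q, and the two languages coincide.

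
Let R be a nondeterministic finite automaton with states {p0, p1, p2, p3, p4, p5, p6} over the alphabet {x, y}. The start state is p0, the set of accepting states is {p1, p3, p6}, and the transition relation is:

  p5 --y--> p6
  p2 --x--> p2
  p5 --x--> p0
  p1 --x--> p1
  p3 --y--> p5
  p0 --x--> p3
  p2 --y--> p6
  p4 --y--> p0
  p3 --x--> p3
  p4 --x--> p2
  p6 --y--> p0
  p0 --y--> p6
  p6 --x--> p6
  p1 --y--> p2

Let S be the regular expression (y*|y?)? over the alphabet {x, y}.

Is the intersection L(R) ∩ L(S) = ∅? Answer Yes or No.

The string y is accepted by both R and S.
Hence L(R) ∩ L(S) ≠ ∅.

No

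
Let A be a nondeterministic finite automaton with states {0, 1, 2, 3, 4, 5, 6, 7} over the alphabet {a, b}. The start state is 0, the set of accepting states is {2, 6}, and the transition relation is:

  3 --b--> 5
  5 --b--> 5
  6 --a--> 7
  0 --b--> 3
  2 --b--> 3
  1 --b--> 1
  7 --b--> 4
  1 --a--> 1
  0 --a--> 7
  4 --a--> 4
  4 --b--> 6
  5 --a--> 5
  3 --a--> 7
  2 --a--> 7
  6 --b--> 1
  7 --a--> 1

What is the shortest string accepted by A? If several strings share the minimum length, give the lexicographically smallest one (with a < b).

abb

A breadth-first search from 0 reaches an accepting state first via the path 0 → 7 → 4 → 6 on input abb.
No string of length < 3 is accepted (BFS exhausts all shorter strings without reaching an accepting state), and abb is the lexicographically least accepting string of length 3.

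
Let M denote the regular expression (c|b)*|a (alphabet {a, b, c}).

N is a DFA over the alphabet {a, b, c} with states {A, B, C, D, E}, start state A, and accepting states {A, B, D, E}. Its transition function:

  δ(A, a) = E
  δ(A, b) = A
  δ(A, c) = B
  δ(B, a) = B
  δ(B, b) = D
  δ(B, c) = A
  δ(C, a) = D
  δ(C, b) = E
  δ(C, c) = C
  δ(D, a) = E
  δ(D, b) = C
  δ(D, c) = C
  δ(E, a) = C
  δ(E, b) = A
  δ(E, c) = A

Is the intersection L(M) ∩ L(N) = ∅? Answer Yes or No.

No

The empty string ε is accepted by both M and N.
Hence L(M) ∩ L(N) ≠ ∅.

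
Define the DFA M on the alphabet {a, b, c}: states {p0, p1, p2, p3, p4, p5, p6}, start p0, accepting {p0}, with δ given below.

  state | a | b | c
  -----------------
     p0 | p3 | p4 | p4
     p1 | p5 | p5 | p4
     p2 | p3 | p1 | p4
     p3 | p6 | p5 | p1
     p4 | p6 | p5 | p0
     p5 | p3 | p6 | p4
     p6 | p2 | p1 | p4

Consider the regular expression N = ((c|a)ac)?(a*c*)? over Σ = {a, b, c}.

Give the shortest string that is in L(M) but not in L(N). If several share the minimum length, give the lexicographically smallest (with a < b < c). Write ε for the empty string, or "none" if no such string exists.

bc

The string bc is accepted by M but not by N.
No shorter string lies in the difference, and bc is the lexicographically first length-2 string in L(M) \ L(N).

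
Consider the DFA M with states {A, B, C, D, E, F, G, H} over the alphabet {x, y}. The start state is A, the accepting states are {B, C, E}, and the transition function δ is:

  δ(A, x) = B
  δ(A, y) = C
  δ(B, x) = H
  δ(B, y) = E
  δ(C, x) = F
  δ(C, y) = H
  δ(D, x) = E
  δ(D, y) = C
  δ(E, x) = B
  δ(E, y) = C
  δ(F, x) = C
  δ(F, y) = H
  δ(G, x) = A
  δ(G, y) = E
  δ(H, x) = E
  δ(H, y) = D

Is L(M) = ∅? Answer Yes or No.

The string x is accepted: the run A → B ends in the accepting state B.
Since at least one string is accepted, L(M) is not empty.

No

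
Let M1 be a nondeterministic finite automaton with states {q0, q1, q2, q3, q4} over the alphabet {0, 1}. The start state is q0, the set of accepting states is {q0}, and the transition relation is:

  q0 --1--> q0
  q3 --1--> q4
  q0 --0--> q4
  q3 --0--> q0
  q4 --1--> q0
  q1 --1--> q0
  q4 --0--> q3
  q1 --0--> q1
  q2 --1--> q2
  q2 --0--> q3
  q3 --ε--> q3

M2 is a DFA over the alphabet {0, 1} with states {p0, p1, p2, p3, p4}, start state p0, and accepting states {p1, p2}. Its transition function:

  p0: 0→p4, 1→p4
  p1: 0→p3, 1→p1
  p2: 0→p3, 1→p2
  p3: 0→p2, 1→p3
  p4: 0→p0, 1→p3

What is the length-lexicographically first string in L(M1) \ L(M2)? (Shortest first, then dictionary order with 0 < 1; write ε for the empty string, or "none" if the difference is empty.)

The empty string ε is accepted by M1 but not by M2.
Since ε is the unique shortest string, it is the required witness.

ε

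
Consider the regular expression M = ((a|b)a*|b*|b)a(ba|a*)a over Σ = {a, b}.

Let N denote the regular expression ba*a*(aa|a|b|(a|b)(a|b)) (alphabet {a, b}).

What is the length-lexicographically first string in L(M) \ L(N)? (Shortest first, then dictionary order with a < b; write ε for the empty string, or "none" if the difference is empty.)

aa

The string aa is accepted by M but not by N.
No shorter string lies in the difference, and aa is the lexicographically first length-2 string in L(M) \ L(N).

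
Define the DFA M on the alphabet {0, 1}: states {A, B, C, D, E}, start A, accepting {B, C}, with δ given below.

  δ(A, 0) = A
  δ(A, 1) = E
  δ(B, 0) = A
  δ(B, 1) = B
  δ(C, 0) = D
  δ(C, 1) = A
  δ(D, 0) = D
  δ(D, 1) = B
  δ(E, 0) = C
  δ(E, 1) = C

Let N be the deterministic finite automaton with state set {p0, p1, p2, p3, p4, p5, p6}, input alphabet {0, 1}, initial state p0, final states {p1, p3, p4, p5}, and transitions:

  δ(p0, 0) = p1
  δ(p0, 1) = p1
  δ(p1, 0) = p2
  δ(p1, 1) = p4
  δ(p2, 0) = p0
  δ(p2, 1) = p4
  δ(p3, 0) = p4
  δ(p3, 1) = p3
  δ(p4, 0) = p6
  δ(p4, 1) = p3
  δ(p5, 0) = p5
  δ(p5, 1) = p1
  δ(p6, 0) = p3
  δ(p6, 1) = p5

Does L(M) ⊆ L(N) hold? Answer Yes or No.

No

The string 10 is in L(M) but not in L(N).
So L(M) ⊄ L(N).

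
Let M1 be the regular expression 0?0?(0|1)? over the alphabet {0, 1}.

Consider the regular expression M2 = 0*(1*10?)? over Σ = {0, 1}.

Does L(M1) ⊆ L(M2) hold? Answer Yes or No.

Converting the expression M1 to a DFA (subset construction, then merging equivalent states) gives the minimal DFA with states {r0, r1, r2, r3, r4}, start state r0, accepting states {r0, r1, r2, r3} and transitions r0: 0→r1, 1→r2; r1: 0→r3, 1→r2; r2: 0→r4, 1→r4; r3: 0→r2, 1→r2; r4: 0→r4, 1→r4.
Converting the expression M2 to a DFA (subset construction, then merging equivalent states) gives the minimal DFA with states {t0, t1, t2, t3}, start state t0, accepting states {t0, t1, t2} and transitions t0: 0→t0, 1→t1; t1: 0→t2, 1→t1; t2: 0→t3, 1→t3; t3: 0→t3, 1→t3.
Exploring the product automaton M1 × M2 from the start pair (r0, t0), following both machines on each input symbol, reaches 9 state pairs: (r0, t0), (r1, t0), (r2, t1), (r3, t0), (r4, t2), (r4, t1), (r2, t0), (r4, t3), (r4, t0).
M1 accepts in {r0, r1, r2, r3} and M2 accepts in {t0, t1, t2}. The reachable pairs whose M1-component is accepting are (r0, t0), (r1, t0), (r2, t1), (r3, t0), (r2, t0); in each of them the M2-component is accepting too, so the product for L(M1) \ L(M2) (M1-component accepting, M2-component rejecting) has no reachable accepting pair and the difference is empty.
Hence every string in L(M1) is also in L(M2).

Yes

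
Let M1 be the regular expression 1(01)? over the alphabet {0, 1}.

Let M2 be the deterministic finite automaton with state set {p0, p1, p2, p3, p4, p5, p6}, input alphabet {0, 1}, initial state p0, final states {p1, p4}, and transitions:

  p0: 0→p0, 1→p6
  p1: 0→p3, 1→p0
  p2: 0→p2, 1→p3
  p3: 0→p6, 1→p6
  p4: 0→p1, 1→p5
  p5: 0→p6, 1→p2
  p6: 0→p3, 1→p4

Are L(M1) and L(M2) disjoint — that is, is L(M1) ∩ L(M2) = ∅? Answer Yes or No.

Converting the expression M1 to a DFA (subset construction, then merging equivalent states) gives the minimal DFA with states {r0, r1, r2, r3, r4}, start state r0, accepting states {r2, r4} and transitions r0: 0→r1, 1→r2; r1: 0→r1, 1→r1; r2: 0→r3, 1→r1; r3: 0→r1, 1→r4; r4: 0→r1, 1→r1.
Exploring the product automaton M1 × M2 from the start pair (r0, p0), following both machines on each input symbol, reaches 11 state pairs: (r0, p0), (r1, p0), (r2, p6), (r1, p6), (r3, p3), (r1, p4), (r1, p3), (r4, p6), (r1, p1), (r1, p5), (r1, p2).
M1 accepts in {r2, r4} and M2 accepts in {p1, p4}; no reachable pair has both components accepting, so no string drives both machines to acceptance simultaneously and L(M1) ∩ L(M2) = ∅.
So no string is accepted by both, and the intersection is empty.

Yes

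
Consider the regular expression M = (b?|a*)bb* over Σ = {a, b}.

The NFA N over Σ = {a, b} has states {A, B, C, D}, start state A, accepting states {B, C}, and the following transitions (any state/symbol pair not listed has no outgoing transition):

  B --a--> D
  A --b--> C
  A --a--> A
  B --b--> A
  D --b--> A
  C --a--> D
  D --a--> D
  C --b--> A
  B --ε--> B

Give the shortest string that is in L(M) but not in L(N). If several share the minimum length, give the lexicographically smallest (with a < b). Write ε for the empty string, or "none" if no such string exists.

bb

The string bb is accepted by M but not by N.
No shorter string lies in the difference, and bb is the lexicographically first length-2 string in L(M) \ L(N).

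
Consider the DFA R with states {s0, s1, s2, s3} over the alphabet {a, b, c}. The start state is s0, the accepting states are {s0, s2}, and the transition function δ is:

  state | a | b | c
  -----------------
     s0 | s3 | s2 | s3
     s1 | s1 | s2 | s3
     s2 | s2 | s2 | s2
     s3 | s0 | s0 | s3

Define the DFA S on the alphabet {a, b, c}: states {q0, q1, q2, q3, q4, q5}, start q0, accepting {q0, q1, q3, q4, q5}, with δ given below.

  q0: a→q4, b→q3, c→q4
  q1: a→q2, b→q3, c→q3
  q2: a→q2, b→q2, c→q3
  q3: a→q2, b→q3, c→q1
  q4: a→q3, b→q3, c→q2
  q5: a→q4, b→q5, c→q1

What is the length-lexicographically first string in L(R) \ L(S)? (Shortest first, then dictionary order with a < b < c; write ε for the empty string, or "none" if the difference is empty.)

The string ba is accepted by R but not by S.
No shorter string lies in the difference, and ba is the lexicographically first length-2 string in L(R) \ L(S).

ba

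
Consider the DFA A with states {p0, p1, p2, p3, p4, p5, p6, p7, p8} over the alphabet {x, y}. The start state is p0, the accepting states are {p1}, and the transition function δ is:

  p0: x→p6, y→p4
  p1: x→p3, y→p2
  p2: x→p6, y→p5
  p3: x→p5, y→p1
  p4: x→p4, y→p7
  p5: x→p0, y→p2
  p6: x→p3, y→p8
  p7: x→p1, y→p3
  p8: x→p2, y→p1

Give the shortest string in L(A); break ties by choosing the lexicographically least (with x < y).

A breadth-first search from p0 reaches an accepting state first via the path p0 → p6 → p3 → p1 on input xxy.
No string of length < 3 is accepted (BFS exhausts all shorter strings without reaching an accepting state), and xxy is the lexicographically least accepting string of length 3.

xxy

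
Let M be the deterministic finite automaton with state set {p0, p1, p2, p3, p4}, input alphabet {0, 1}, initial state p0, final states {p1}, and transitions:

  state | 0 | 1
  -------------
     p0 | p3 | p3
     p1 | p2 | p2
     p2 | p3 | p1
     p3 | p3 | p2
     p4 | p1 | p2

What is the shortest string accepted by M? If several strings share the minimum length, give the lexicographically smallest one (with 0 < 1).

A breadth-first search from p0 reaches an accepting state first via the path p0 → p3 → p2 → p1 on input 011.
No string of length < 3 is accepted (BFS exhausts all shorter strings without reaching an accepting state), and 011 is the lexicographically least accepting string of length 3.

011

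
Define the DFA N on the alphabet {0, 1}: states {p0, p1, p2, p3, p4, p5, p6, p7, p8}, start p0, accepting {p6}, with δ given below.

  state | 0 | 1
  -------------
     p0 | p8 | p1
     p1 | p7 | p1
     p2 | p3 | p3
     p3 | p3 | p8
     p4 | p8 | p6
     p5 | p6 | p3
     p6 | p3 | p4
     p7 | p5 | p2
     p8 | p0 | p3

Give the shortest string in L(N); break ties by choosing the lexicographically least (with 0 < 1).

A breadth-first search from p0 reaches an accepting state first via the path p0 → p1 → p7 → p5 → p6 on input 1000.
No string of length < 4 is accepted (BFS exhausts all shorter strings without reaching an accepting state), and 1000 is the lexicographically least accepting string of length 4.

1000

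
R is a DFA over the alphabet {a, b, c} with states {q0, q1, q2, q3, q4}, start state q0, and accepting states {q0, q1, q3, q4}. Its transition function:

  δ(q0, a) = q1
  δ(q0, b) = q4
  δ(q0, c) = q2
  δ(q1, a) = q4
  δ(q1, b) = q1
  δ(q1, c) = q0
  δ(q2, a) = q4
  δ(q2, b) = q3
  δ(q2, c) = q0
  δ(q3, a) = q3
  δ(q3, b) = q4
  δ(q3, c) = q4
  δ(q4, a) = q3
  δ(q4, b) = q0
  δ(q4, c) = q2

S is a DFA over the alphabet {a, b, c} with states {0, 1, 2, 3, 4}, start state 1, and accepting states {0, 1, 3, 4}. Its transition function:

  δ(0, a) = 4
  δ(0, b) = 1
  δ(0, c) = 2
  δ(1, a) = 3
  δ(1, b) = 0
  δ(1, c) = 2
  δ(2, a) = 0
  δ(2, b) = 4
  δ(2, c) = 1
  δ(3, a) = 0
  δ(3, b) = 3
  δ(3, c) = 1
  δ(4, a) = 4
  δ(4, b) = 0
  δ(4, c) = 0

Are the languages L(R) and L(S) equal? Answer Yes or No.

Exploring the product automaton R × S from the start pair (q0, 1), following both machines on each input symbol, reaches 5 state pairs: (q0, 1), (q1, 3), (q4, 0), (q2, 2), (q3, 4).
R accepts in {q0, q1, q3, q4} and S accepts in {0, 1, 3, 4}. In every reachable pair the two components are either both accepting — (q0, 1), (q1, 3), (q4, 0), (q3, 4) — or both non-accepting, so no string is accepted by exactly one of the machines: L(R) \ L(S) and L(S) \ L(R) are both empty.
Hence every string is accepted by R iff it is accepted by S, and the two languages coincide.

Yes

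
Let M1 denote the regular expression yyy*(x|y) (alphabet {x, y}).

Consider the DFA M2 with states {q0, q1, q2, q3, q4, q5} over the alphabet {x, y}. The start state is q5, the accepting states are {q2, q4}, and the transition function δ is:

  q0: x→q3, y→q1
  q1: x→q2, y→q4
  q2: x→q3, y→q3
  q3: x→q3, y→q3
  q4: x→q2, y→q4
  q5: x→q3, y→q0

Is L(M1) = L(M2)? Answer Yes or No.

Yes

Converting the expression M1 to a DFA (subset construction, then merging equivalent states) gives the minimal DFA with states {r0, r1, r2, r3, r4, r5}, start state r0, accepting states {r4, r5} and transitions r0: x→r1, y→r2; r1: x→r1, y→r1; r2: x→r1, y→r3; r3: x→r4, y→r5; r4: x→r1, y→r1; r5: x→r4, y→r5.
Exploring the product automaton M1 × M2 from the start pair (r0, q5), following both machines on each input symbol, reaches 6 state pairs: (r0, q5), (r1, q3), (r2, q0), (r3, q1), (r4, q2), (r5, q4).
M1 accepts in {r4, r5} and M2 accepts in {q2, q4}. In every reachable pair the two components are either both accepting — (r4, q2), (r5, q4) — or both non-accepting, so no string is accepted by exactly one of the machines: L(M1) \ L(M2) and L(M2) \ L(M1) are both empty.
Hence every string is accepted by M1 iff it is accepted by M2, and the two languages coincide.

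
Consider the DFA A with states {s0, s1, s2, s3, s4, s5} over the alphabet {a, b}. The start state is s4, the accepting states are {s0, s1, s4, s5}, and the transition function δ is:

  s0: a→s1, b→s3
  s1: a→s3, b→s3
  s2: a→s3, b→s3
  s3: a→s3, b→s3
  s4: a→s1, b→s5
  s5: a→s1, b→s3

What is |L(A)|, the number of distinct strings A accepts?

4

The useful subgraph on states {s1, s4, s5} is acyclic, so L(A) is finite; the longest accepting path visits 3 useful states, giving maximum string length 2.
Counting accepting paths from s4 by length: 1 of length 0, 2 of length 1, 1 of length 2. Total 4.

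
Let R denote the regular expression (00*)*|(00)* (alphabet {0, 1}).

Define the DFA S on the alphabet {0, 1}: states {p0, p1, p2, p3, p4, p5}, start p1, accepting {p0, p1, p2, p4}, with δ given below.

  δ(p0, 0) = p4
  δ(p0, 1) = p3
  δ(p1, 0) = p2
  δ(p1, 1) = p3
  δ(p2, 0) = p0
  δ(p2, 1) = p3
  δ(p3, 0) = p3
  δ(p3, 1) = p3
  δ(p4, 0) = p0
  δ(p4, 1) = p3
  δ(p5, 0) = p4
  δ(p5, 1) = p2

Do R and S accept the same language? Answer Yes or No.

Yes

Converting the expression R to a DFA (subset construction, then merging equivalent states) gives the minimal DFA with states {r0, r1}, start state r0, accepting states {r0} and transitions r0: 0→r0, 1→r1; r1: 0→r1, 1→r1.
Exploring the product automaton R × S from the start pair (r0, p1), following both machines on each input symbol, reaches 5 state pairs: (r0, p1), (r0, p2), (r1, p3), (r0, p0), (r0, p4).
R accepts in {r0} and S accepts in {p0, p1, p2, p4}. In every reachable pair the two components are either both accepting — (r0, p1), (r0, p2), (r0, p0), (r0, p4) — or both non-accepting, so no string is accepted by exactly one of the machines: L(R) \ L(S) and L(S) \ L(R) are both empty.
Hence every string is accepted by R iff it is accepted by S, and the two languages coincide.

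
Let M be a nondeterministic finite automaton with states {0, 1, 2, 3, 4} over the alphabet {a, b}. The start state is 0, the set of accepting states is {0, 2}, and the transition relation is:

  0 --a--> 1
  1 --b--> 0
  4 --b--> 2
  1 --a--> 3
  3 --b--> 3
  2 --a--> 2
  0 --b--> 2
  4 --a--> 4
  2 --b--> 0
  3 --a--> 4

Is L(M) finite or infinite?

infinite

State 0 is reachable from the start and can reach an accepting state, and it lies on the cycle 0 → 1 → 0.
Traversing that cycle any number of times yields accepted strings of unbounded length, so the language is infinite.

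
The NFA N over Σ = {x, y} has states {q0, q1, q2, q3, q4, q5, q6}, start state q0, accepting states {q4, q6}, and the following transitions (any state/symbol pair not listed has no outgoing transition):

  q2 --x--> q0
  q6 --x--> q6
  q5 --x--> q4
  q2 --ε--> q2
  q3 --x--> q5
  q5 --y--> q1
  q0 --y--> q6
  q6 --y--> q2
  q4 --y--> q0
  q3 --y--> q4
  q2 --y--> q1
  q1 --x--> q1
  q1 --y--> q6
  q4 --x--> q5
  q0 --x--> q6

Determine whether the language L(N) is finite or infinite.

State q0 is reachable from the start and can reach an accepting state, and it lies on the cycle q0 → q6 → q2 → q0.
Traversing that cycle any number of times yields accepted strings of unbounded length, so the language is infinite.

infinite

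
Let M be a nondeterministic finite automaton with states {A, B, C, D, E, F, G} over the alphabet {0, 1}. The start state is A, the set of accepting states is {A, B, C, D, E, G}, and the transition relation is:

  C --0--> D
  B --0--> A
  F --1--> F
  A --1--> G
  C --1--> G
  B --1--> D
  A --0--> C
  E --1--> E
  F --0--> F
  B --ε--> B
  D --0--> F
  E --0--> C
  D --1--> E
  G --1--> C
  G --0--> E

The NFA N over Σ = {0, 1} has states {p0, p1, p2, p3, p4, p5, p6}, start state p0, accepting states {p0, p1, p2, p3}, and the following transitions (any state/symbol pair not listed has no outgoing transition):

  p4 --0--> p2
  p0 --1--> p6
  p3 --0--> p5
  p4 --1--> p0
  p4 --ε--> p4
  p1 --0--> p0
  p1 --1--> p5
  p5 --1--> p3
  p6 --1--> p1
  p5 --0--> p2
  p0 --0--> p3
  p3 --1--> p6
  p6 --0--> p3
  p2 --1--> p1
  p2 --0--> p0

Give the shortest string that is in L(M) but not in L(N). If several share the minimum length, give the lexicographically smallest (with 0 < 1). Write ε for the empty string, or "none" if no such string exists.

1

The string 1 is accepted by M but not by N.
No shorter string lies in the difference, and 1 is the lexicographically first length-1 string in L(M) \ L(N).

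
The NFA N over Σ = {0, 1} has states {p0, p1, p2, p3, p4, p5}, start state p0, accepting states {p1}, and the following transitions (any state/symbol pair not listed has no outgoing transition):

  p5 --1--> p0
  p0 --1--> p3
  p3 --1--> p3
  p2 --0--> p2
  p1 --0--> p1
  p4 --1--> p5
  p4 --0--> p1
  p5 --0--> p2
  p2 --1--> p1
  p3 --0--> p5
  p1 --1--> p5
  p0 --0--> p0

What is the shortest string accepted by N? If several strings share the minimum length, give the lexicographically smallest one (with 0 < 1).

A breadth-first search from p0 reaches an accepting state first via the path p0 → p3 → p5 → p2 → p1 on input 1001.
No string of length < 4 is accepted (BFS exhausts all shorter strings without reaching an accepting state), and 1001 is the lexicographically least accepting string of length 4.

1001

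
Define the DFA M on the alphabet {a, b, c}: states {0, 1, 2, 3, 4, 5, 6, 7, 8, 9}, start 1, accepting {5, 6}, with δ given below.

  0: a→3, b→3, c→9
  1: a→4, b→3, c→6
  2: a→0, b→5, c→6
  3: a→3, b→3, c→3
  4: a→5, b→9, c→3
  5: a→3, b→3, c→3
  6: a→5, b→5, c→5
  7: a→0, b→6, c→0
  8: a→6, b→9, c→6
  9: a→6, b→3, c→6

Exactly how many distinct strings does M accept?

The useful subgraph on states {1, 4, 5, 6, 9} is acyclic, so L(M) is finite; the longest accepting path visits 5 useful states, giving maximum string length 4.
Counting accepting paths from 1 by length: 1 of length 1, 4 of length 2, 2 of length 3, 6 of length 4. Total 13.

13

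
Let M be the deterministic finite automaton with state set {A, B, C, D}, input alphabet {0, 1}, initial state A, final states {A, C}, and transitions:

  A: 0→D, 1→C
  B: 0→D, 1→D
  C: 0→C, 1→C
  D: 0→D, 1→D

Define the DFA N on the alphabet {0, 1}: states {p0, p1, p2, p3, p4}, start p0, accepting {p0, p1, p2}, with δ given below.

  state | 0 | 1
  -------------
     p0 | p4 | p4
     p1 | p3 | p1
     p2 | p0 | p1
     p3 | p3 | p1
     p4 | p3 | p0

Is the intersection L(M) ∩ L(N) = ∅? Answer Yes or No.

The empty string ε is accepted by both M and N.
Hence L(M) ∩ L(N) ≠ ∅.

No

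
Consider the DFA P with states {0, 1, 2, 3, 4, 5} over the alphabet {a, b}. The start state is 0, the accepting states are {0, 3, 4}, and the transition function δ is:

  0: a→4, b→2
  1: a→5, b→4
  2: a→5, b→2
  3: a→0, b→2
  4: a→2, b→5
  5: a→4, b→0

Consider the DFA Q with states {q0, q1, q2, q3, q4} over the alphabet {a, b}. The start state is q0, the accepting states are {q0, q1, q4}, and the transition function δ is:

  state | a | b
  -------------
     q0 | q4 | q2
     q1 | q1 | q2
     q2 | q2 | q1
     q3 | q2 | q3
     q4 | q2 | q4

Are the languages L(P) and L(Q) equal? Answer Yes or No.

The string aba is accepted by P but rejected by Q.
So L(P) ≠ L(Q).

No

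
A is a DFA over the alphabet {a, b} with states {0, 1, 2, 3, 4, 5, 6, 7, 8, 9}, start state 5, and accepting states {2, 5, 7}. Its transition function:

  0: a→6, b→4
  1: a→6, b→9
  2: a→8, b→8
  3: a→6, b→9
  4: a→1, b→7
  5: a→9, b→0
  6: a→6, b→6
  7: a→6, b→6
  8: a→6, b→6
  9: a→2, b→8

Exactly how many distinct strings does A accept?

The useful subgraph on states {0, 1, 2, 4, 5, 7, 9} is acyclic, so L(A) is finite; the longest accepting path visits 6 useful states, giving maximum string length 5.
Counting accepting paths from 5 by length: 1 of length 0, 1 of length 2, 1 of length 3, 1 of length 5. Total 4.

4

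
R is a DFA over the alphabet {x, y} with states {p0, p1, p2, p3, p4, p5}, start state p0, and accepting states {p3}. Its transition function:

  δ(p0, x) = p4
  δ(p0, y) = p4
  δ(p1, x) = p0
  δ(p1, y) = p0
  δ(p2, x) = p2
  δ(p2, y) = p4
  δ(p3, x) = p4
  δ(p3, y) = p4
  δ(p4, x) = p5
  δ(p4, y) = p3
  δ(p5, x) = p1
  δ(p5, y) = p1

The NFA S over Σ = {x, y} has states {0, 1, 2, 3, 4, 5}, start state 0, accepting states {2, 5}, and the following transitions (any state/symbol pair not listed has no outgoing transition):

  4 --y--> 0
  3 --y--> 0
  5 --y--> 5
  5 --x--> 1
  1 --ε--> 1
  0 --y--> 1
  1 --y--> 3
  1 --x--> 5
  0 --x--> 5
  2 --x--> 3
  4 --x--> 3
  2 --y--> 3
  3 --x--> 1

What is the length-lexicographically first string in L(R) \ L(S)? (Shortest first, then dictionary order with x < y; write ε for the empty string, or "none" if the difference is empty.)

yy

The string yy is accepted by R but not by S.
No shorter string lies in the difference, and yy is the lexicographically first length-2 string in L(R) \ L(S).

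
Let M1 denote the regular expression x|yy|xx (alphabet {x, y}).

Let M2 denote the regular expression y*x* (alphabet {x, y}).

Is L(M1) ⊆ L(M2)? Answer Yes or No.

Yes

Converting the expression M1 to a DFA (subset construction, then merging equivalent states) gives the minimal DFA with states {r0, r1, r2, r3, r4}, start state r0, accepting states {r1, r3} and transitions r0: x→r1, y→r2; r1: x→r3, y→r4; r2: x→r4, y→r3; r3: x→r4, y→r4; r4: x→r4, y→r4.
Converting the expression M2 to a DFA (subset construction, then merging equivalent states) gives the minimal DFA with states {t0, t1, t2}, start state t0, accepting states {t0, t1} and transitions t0: x→t1, y→t0; t1: x→t1, y→t2; t2: x→t2, y→t2.
Exploring the product automaton M1 × M2 from the start pair (r0, t0), following both machines on each input symbol, reaches 8 state pairs: (r0, t0), (r1, t1), (r2, t0), (r3, t1), (r4, t2), (r4, t1), (r3, t0), (r4, t0).
M1 accepts in {r1, r3} and M2 accepts in {t0, t1}. The reachable pairs whose M1-component is accepting are (r1, t1), (r3, t1), (r3, t0); in each of them the M2-component is accepting too, so the product for L(M1) \ L(M2) (M1-component accepting, M2-component rejecting) has no reachable accepting pair and the difference is empty.
Hence every string in L(M1) is also in L(M2).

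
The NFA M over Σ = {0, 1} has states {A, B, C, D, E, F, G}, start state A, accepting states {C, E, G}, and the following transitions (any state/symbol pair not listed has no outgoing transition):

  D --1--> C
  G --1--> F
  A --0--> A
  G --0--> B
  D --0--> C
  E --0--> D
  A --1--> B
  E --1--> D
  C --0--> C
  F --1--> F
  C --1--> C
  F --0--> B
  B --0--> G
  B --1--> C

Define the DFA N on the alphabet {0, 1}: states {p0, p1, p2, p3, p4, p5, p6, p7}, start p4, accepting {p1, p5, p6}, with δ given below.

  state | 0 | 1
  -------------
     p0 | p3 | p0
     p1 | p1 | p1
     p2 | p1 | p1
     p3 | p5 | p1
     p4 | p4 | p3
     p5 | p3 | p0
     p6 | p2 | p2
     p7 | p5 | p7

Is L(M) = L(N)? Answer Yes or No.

Yes

Exploring the product automaton M × N from the start pair (A, p4), following both machines on each input symbol, reaches 5 state pairs: (A, p4), (B, p3), (G, p5), (C, p1), (F, p0).
M accepts in {C, E, G} and N accepts in {p1, p5, p6}. In every reachable pair the two components are either both accepting — (G, p5), (C, p1) — or both non-accepting, so no string is accepted by exactly one of the machines: L(M) \ L(N) and L(N) \ L(M) are both empty.
Hence every string is accepted by M iff it is accepted by N, and the two languages coincide.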